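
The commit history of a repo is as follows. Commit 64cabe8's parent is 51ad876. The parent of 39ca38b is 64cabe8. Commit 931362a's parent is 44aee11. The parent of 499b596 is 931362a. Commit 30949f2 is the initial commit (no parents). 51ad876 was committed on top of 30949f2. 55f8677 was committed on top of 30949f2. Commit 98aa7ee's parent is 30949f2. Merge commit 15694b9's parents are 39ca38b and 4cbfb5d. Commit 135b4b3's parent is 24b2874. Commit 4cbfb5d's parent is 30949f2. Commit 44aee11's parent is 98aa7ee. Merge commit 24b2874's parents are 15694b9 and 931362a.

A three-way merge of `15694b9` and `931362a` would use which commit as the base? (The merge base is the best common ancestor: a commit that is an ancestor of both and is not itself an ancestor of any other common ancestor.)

Ancestors of 15694b9: {15694b9, 30949f2, 39ca38b, 4cbfb5d, 51ad876, 64cabe8}.
Ancestors of 931362a: {30949f2, 44aee11, 931362a, 98aa7ee}.
Common ancestors: {30949f2}.
The only common ancestor is 30949f2, so it is the merge base.

30949f2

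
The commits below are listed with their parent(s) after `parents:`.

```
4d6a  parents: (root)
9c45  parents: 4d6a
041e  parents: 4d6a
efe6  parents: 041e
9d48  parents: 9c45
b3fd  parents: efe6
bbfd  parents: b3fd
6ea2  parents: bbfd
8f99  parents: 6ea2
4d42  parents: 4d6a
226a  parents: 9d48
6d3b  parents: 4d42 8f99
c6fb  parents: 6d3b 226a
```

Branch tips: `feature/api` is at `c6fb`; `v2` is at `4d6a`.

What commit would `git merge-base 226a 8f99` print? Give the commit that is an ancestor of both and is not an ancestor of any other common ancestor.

4d6a

Ancestors of 226a: {226a, 4d6a, 9c45, 9d48}.
Ancestors of 8f99: {041e, 4d6a, 6ea2, 8f99, b3fd, bbfd, efe6}.
Common ancestors: {4d6a}.
The only common ancestor is 4d6a, so it is the merge base.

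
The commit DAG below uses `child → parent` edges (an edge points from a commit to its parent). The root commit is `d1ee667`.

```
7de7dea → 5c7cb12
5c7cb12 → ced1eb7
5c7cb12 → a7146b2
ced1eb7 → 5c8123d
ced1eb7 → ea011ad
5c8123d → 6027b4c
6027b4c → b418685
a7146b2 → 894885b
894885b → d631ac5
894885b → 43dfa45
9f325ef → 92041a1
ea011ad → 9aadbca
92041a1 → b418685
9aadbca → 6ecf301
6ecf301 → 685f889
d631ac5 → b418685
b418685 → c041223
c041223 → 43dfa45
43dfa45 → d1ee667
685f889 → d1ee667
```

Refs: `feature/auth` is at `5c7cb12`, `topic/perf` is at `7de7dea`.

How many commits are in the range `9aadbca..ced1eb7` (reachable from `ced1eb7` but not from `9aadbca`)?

Reachable from ced1eb7: {43dfa45, 5c8123d, 6027b4c, 685f889, 6ecf301, 9aadbca, b418685, c041223, ced1eb7, d1ee667, ea011ad}.
Reachable from 9aadbca: {685f889, 6ecf301, 9aadbca, d1ee667}.
In ced1eb7's history but not 9aadbca's: {43dfa45, 5c8123d, 6027b4c, b418685, c041223, ced1eb7, ea011ad} — 7 commits.

7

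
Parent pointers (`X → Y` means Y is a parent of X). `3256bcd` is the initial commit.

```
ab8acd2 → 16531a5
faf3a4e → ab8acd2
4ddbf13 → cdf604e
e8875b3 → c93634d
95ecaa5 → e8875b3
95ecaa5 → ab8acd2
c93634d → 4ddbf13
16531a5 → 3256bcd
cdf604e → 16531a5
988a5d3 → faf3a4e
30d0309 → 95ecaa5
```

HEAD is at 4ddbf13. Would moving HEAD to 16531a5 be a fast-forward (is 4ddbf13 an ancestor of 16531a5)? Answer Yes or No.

A fast-forward from 4ddbf13 to 16531a5 is possible iff 4ddbf13 is an ancestor of 16531a5.
Ancestors of 16531a5: {16531a5, 3256bcd}.
4ddbf13 is not among them, so fast-forward is not possible.

No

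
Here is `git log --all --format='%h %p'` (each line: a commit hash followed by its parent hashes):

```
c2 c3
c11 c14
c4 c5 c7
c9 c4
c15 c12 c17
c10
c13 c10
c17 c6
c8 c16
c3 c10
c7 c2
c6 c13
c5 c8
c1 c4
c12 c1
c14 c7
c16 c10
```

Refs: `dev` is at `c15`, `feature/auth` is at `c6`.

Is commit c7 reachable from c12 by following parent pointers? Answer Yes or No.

Yes

Ancestors of c12 (commits reachable by following parents): {c1, c10, c12, c16, c2, c3, c4, c5, c7, c8}.
c7 is in that set, so it is an ancestor of c12.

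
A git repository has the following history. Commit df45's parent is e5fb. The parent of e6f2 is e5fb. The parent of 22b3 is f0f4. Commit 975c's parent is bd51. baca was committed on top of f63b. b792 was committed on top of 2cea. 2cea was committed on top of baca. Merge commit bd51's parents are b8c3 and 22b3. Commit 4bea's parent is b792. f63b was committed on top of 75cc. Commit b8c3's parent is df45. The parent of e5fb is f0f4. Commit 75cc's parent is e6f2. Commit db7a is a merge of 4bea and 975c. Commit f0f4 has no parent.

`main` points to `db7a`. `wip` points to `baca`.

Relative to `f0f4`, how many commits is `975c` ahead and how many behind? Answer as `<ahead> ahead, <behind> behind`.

Reachable from 975c: {22b3, 975c, b8c3, bd51, df45, e5fb, f0f4}.
Reachable from f0f4: {f0f4}.
Only in 975c's history (ahead): {22b3, 975c, b8c3, bd51, df45, e5fb} — 6.
Only in f0f4's history (behind): {} — 0.

6 ahead, 0 behind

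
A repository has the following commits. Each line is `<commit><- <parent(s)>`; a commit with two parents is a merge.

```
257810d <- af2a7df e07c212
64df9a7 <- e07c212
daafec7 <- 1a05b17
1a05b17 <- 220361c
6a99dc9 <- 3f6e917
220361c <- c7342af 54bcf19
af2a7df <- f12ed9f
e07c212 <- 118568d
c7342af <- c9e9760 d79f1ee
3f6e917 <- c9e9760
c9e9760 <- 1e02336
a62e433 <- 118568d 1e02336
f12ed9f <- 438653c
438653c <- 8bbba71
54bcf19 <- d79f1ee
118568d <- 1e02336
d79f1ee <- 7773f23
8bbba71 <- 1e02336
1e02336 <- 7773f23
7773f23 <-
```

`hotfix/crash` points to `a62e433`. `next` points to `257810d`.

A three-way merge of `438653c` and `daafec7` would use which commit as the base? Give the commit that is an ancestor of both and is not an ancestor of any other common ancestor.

1e02336

Ancestors of 438653c: {1e02336, 438653c, 7773f23, 8bbba71}.
Ancestors of daafec7: {1a05b17, 1e02336, 220361c, 54bcf19, 7773f23, c7342af, c9e9760, d79f1ee, daafec7}.
Common ancestors: {1e02336, 7773f23}.
Among these, 1e02336 is not an ancestor of any other common ancestor — it is the merge base.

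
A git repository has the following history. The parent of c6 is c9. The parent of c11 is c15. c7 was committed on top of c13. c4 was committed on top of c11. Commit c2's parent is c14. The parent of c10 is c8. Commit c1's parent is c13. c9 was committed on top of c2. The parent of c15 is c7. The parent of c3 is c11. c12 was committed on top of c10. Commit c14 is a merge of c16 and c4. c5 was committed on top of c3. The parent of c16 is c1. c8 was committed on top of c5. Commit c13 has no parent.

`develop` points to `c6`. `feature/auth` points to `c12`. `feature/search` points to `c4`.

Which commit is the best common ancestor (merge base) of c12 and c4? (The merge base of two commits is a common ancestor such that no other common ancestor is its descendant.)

Ancestors of c12: {c10, c11, c12, c13, c15, c3, c5, c7, c8}.
Ancestors of c4: {c11, c13, c15, c4, c7}.
Common ancestors: {c11, c13, c15, c7}.
Among these, c11 is not an ancestor of any other common ancestor — it is the merge base.

c11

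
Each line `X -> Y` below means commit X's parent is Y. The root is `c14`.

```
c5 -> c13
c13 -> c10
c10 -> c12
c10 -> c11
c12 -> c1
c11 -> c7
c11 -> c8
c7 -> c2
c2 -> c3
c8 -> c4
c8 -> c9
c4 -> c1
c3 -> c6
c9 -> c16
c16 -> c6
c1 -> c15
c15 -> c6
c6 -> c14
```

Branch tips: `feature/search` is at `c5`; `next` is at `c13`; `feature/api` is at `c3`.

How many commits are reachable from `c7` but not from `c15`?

Reachable from c7: {c14, c2, c3, c6, c7}.
Reachable from c15: {c14, c15, c6}.
In c7's history but not c15's: {c2, c3, c7} — 3 commits.

3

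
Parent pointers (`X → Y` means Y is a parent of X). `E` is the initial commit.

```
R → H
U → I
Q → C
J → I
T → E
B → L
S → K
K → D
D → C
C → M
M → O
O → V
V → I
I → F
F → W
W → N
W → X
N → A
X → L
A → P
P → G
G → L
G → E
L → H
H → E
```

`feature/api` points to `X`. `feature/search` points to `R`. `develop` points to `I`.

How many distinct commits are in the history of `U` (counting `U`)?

12

Walking parent pointers from U: reachable set = {A, E, F, G, H, I, L, N, P, U, W, X}.
That is 12 commits.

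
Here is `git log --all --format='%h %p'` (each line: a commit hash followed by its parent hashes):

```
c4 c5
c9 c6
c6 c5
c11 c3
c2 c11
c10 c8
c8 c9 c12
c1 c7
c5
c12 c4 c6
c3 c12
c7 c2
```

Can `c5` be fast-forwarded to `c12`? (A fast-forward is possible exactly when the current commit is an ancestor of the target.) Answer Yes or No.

A fast-forward from c5 to c12 is possible iff c5 is an ancestor of c12.
Ancestors of c12: {c12, c4, c5, c6}.
c5 is among them, so fast-forward is possible.

Yes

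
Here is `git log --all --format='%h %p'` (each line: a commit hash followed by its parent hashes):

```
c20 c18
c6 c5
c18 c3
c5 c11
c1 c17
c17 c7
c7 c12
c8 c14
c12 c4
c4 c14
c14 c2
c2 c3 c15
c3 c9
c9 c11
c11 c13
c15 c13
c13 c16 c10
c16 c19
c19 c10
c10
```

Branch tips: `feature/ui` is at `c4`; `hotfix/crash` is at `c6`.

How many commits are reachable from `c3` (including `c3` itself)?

Walking parent pointers from c3: reachable set = {c10, c11, c13, c16, c19, c3, c9}.
That is 7 commits.

7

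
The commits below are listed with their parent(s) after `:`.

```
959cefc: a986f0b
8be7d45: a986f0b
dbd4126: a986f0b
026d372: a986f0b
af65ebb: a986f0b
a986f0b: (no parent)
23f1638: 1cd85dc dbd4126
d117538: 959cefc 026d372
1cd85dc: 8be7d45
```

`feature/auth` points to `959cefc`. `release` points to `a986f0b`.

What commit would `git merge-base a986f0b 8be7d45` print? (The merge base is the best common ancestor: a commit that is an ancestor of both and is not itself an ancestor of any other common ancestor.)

a986f0b

Ancestors of a986f0b: {a986f0b}.
Ancestors of 8be7d45: {8be7d45, a986f0b}.
Common ancestors: {a986f0b}.
The only common ancestor is a986f0b, so it is the merge base.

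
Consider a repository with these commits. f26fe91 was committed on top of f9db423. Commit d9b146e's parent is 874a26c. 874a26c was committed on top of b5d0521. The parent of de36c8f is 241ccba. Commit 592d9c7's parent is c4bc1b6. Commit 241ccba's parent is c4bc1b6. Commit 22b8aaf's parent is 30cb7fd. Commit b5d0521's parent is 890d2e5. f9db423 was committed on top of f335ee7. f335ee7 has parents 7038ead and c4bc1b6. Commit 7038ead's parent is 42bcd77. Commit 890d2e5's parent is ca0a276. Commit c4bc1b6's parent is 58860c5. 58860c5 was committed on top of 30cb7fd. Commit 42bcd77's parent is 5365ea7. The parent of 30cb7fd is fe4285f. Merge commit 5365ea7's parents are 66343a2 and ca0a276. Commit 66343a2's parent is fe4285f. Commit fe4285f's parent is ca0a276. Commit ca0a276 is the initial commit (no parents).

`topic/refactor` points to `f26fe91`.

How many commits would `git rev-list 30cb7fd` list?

Walking parent pointers from 30cb7fd: reachable set = {30cb7fd, ca0a276, fe4285f}.
That is 3 commits.

3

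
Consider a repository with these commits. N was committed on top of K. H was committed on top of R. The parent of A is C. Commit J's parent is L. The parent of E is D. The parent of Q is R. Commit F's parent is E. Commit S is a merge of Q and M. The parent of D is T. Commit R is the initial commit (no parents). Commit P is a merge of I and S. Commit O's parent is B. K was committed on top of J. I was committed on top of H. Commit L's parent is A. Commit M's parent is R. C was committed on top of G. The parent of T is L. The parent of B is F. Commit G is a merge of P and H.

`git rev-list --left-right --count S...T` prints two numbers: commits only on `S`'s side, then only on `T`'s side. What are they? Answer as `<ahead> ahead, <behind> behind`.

0 ahead, 8 behind

Reachable from S: {M, Q, R, S}.
Reachable from T: {A, C, G, H, I, L, M, P, Q, R, S, T}.
Only in S's history (ahead): {} — 0.
Only in T's history (behind): {A, C, G, H, I, L, P, T} — 8.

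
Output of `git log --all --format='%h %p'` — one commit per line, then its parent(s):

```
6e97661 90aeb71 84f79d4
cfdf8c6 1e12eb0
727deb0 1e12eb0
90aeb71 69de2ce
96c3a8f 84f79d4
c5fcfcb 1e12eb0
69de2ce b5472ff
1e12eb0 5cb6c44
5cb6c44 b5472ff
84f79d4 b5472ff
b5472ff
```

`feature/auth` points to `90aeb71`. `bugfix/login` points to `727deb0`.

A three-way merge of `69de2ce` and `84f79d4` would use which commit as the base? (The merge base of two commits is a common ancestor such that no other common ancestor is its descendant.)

Ancestors of 69de2ce: {69de2ce, b5472ff}.
Ancestors of 84f79d4: {84f79d4, b5472ff}.
Common ancestors: {b5472ff}.
The only common ancestor is b5472ff, so it is the merge base.

b5472ff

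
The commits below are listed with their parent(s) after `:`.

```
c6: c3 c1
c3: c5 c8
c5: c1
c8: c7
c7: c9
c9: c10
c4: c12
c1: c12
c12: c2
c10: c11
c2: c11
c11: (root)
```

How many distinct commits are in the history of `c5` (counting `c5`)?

5

Walking parent pointers from c5: reachable set = {c1, c11, c12, c2, c5}.
That is 5 commits.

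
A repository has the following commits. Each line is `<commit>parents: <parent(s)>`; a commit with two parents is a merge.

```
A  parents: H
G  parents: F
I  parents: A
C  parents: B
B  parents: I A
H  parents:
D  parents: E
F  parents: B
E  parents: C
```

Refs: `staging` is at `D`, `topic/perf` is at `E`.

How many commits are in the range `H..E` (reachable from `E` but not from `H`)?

5

Reachable from E: {A, B, C, E, H, I}.
Reachable from H: {H}.
In E's history but not H's: {A, B, C, E, I} — 5 commits.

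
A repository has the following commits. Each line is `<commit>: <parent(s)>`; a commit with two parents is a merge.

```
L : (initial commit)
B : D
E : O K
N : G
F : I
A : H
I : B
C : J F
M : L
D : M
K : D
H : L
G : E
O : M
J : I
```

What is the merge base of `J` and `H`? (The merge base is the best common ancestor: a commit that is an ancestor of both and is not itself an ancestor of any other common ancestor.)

L

Ancestors of J: {B, D, I, J, L, M}.
Ancestors of H: {H, L}.
Common ancestors: {L}.
The only common ancestor is L, so it is the merge base.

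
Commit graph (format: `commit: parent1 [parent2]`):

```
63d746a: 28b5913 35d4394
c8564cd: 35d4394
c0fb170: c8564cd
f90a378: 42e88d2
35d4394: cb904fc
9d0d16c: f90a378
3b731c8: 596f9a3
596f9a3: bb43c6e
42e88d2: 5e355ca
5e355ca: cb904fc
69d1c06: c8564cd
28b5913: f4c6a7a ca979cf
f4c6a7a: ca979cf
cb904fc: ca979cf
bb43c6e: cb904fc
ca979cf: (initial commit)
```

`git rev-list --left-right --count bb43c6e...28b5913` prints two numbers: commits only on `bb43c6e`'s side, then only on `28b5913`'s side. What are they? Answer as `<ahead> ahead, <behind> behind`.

Reachable from bb43c6e: {bb43c6e, ca979cf, cb904fc}.
Reachable from 28b5913: {28b5913, ca979cf, f4c6a7a}.
Only in bb43c6e's history (ahead): {bb43c6e, cb904fc} — 2.
Only in 28b5913's history (behind): {28b5913, f4c6a7a} — 2.

2 ahead, 2 behind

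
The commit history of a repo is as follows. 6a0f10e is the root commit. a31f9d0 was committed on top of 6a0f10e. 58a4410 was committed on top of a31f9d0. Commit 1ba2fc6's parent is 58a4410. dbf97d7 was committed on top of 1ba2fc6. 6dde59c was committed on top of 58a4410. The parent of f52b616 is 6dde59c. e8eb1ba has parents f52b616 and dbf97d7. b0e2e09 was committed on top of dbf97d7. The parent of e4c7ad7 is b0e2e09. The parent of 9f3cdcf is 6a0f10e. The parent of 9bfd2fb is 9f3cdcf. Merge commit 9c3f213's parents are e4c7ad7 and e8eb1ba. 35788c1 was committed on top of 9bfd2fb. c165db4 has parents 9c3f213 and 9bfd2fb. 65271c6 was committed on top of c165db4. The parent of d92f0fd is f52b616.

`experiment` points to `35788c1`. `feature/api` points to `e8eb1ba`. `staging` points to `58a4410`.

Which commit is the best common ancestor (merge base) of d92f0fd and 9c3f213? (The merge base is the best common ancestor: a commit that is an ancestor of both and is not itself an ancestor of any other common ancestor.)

f52b616

Ancestors of d92f0fd: {58a4410, 6a0f10e, 6dde59c, a31f9d0, d92f0fd, f52b616}.
Ancestors of 9c3f213: {1ba2fc6, 58a4410, 6a0f10e, 6dde59c, 9c3f213, a31f9d0, b0e2e09, dbf97d7, e4c7ad7, e8eb1ba, f52b616}.
Common ancestors: {58a4410, 6a0f10e, 6dde59c, a31f9d0, f52b616}.
Among these, f52b616 is not an ancestor of any other common ancestor — it is the merge base.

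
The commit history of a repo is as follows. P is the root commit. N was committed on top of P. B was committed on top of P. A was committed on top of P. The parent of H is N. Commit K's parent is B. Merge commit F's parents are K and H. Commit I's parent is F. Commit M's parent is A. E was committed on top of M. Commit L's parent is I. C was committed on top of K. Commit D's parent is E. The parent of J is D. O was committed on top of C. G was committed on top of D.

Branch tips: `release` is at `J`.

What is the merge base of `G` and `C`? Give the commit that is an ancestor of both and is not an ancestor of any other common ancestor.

Ancestors of G: {A, D, E, G, M, P}.
Ancestors of C: {B, C, K, P}.
Common ancestors: {P}.
The only common ancestor is P, so it is the merge base.

P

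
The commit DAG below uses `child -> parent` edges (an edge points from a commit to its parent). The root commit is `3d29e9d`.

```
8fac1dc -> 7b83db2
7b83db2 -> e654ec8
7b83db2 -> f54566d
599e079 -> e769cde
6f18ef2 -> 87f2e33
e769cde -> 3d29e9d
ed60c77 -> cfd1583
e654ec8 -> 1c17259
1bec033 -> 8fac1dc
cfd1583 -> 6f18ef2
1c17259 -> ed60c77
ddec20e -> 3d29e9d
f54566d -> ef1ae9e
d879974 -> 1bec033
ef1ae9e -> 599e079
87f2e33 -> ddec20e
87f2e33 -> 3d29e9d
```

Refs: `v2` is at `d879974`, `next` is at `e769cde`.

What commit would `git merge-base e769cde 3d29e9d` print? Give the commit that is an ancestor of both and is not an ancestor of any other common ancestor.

Ancestors of e769cde: {3d29e9d, e769cde}.
Ancestors of 3d29e9d: {3d29e9d}.
Common ancestors: {3d29e9d}.
The only common ancestor is 3d29e9d, so it is the merge base.

3d29e9d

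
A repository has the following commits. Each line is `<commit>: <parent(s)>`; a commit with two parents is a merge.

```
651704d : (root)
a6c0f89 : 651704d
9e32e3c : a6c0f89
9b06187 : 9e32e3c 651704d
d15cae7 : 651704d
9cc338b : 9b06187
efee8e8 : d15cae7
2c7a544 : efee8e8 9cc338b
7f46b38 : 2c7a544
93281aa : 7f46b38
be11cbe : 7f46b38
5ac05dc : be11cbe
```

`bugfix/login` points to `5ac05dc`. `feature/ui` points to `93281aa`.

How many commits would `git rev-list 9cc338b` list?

5

Walking parent pointers from 9cc338b: reachable set = {651704d, 9b06187, 9cc338b, 9e32e3c, a6c0f89}.
That is 5 commits.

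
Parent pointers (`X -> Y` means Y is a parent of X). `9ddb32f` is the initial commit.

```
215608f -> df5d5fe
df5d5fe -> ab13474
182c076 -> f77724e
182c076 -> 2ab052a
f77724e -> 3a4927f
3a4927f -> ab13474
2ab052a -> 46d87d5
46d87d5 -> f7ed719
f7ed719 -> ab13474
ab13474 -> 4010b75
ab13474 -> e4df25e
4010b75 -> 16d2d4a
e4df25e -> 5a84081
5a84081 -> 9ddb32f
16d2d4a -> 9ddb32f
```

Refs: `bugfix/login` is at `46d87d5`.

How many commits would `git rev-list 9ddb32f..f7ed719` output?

6

Reachable from f7ed719: {16d2d4a, 4010b75, 5a84081, 9ddb32f, ab13474, e4df25e, f7ed719}.
Reachable from 9ddb32f: {9ddb32f}.
In f7ed719's history but not 9ddb32f's: {16d2d4a, 4010b75, 5a84081, ab13474, e4df25e, f7ed719} — 6 commits.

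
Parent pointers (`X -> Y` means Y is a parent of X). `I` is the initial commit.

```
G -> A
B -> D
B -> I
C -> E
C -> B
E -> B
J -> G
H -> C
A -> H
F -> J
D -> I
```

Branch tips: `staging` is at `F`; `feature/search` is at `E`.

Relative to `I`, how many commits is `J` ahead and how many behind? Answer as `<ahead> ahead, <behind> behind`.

8 ahead, 0 behind

Reachable from J: {A, B, C, D, E, G, H, I, J}.
Reachable from I: {I}.
Only in J's history (ahead): {A, B, C, D, E, G, H, J} — 8.
Only in I's history (behind): {} — 0.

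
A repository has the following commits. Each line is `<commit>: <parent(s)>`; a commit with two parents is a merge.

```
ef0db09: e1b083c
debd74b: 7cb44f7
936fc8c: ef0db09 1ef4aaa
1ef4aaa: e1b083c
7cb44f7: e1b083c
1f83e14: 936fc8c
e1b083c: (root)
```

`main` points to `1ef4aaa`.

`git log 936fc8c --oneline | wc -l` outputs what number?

Walking parent pointers from 936fc8c: reachable set = {1ef4aaa, 936fc8c, e1b083c, ef0db09}.
That is 4 commits.

4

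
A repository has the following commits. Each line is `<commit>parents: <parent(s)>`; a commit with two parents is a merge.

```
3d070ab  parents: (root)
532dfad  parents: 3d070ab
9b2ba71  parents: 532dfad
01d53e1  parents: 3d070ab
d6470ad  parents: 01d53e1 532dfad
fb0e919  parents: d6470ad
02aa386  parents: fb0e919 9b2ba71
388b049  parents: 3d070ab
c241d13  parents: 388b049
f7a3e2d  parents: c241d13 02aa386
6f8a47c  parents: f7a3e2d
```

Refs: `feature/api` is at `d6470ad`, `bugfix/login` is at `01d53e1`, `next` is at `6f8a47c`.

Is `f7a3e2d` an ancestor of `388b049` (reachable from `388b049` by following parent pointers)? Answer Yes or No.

Ancestors of 388b049: {388b049, 3d070ab}.
f7a3e2d is not in that set, so it is not an ancestor of 388b049.

No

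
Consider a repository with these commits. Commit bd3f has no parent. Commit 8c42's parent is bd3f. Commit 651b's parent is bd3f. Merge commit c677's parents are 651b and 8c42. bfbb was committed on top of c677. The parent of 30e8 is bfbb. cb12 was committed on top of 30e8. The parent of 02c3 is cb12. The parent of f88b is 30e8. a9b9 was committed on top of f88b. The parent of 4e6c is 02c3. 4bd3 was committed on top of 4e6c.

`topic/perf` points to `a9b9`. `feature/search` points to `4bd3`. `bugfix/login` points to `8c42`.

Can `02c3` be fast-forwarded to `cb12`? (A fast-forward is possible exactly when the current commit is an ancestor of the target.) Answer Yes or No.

No

A fast-forward from 02c3 to cb12 is possible iff 02c3 is an ancestor of cb12.
Ancestors of cb12: {30e8, 651b, 8c42, bd3f, bfbb, c677, cb12}.
02c3 is not among them, so fast-forward is not possible.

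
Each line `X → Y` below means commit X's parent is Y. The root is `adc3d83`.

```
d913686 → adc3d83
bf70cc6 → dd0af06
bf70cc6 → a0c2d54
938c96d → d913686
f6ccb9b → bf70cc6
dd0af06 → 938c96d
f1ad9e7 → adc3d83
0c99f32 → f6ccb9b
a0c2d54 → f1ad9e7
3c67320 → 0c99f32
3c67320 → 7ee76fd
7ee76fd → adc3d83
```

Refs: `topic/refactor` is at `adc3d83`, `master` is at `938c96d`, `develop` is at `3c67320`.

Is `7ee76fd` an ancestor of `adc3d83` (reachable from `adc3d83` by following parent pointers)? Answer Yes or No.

No

Ancestors of adc3d83: {adc3d83}.
7ee76fd is not in that set, so it is not an ancestor of adc3d83.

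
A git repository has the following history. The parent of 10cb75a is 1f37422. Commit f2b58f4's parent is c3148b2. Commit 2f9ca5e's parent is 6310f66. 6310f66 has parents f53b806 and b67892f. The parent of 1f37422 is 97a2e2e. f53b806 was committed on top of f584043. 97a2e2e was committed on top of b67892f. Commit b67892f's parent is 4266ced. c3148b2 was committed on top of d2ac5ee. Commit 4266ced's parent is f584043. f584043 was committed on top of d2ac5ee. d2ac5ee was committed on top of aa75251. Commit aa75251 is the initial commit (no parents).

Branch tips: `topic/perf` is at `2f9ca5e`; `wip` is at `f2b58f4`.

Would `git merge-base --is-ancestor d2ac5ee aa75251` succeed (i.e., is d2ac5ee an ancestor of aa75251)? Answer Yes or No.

Ancestors of aa75251: {aa75251}.
d2ac5ee is not in that set, so it is not an ancestor of aa75251.

No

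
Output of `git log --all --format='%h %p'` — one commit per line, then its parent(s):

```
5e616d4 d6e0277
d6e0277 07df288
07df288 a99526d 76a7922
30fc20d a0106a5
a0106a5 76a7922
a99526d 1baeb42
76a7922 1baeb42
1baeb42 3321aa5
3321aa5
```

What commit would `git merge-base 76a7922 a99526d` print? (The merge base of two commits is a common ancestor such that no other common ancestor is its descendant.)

Ancestors of 76a7922: {1baeb42, 3321aa5, 76a7922}.
Ancestors of a99526d: {1baeb42, 3321aa5, a99526d}.
Common ancestors: {1baeb42, 3321aa5}.
Among these, 1baeb42 is not an ancestor of any other common ancestor — it is the merge base.

1baeb42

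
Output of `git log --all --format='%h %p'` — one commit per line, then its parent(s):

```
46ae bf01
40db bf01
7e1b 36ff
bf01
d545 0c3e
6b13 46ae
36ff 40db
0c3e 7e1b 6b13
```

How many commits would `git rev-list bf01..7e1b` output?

Reachable from 7e1b: {36ff, 40db, 7e1b, bf01}.
Reachable from bf01: {bf01}.
In 7e1b's history but not bf01's: {36ff, 40db, 7e1b} — 3 commits.

3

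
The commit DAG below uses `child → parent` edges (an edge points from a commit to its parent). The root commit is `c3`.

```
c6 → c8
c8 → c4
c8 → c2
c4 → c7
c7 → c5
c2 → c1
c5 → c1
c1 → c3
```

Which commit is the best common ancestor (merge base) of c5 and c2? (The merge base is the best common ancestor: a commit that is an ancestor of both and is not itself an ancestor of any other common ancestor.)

c1

Ancestors of c5: {c1, c3, c5}.
Ancestors of c2: {c1, c2, c3}.
Common ancestors: {c1, c3}.
Among these, c1 is not an ancestor of any other common ancestor — it is the merge base.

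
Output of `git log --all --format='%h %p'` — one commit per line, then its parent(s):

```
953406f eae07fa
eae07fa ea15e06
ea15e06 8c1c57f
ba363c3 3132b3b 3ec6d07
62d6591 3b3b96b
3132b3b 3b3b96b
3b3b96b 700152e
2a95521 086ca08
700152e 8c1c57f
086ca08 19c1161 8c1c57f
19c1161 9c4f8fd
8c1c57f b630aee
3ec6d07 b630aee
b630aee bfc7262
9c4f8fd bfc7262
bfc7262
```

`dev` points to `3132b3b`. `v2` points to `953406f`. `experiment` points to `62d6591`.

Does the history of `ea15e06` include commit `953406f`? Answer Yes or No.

Ancestors of ea15e06: {8c1c57f, b630aee, bfc7262, ea15e06}.
953406f is not in that set, so it is not an ancestor of ea15e06.

No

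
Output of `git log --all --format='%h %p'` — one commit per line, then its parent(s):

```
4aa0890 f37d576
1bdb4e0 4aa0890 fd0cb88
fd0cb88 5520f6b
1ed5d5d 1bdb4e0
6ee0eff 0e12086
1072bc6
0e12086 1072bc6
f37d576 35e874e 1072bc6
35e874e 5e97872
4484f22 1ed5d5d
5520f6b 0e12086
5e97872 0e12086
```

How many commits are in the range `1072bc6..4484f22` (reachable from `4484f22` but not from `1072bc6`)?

10

Reachable from 4484f22: {0e12086, 1072bc6, 1bdb4e0, 1ed5d5d, 35e874e, 4484f22, 4aa0890, 5520f6b, 5e97872, f37d576, fd0cb88}.
Reachable from 1072bc6: {1072bc6}.
In 4484f22's history but not 1072bc6's: {0e12086, 1bdb4e0, 1ed5d5d, 35e874e, 4484f22, 4aa0890, 5520f6b, 5e97872, f37d576, fd0cb88} — 10 commits.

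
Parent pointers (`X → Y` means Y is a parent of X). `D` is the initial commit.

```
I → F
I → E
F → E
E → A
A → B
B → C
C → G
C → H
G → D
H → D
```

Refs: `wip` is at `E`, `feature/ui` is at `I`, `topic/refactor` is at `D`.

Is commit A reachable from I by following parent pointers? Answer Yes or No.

Yes

Ancestors of I (commits reachable by following parents): {A, B, C, D, E, F, G, H, I}.
A is in that set, so it is an ancestor of I.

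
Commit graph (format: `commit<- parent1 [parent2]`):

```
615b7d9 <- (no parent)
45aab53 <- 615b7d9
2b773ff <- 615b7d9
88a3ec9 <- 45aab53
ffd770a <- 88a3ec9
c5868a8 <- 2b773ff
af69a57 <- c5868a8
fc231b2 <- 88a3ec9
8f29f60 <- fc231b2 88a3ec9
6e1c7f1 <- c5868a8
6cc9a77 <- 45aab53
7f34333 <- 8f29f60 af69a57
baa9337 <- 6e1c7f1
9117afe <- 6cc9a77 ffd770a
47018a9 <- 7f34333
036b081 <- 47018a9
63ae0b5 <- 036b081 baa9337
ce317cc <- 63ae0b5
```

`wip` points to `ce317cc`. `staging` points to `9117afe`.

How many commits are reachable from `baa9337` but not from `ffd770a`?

4

Reachable from baa9337: {2b773ff, 615b7d9, 6e1c7f1, baa9337, c5868a8}.
Reachable from ffd770a: {45aab53, 615b7d9, 88a3ec9, ffd770a}.
In baa9337's history but not ffd770a's: {2b773ff, 6e1c7f1, baa9337, c5868a8} — 4 commits.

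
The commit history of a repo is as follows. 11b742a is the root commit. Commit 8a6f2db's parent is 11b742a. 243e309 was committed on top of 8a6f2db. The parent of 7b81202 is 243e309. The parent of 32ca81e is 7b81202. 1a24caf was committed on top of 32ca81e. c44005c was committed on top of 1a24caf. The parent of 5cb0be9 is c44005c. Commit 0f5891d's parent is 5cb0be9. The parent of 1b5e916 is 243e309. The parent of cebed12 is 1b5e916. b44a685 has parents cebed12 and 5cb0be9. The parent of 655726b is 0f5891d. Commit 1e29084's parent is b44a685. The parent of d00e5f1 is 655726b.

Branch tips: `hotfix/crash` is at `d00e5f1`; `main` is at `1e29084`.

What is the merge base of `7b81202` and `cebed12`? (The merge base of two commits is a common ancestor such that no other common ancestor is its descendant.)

243e309

Ancestors of 7b81202: {11b742a, 243e309, 7b81202, 8a6f2db}.
Ancestors of cebed12: {11b742a, 1b5e916, 243e309, 8a6f2db, cebed12}.
Common ancestors: {11b742a, 243e309, 8a6f2db}.
Among these, 243e309 is not an ancestor of any other common ancestor — it is the merge base.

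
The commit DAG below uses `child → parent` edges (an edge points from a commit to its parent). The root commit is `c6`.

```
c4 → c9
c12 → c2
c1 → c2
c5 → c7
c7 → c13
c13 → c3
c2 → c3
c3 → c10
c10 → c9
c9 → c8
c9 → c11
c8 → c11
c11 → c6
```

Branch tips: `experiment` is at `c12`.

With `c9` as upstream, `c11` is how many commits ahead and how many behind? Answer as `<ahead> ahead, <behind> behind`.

Reachable from c11: {c11, c6}.
Reachable from c9: {c11, c6, c8, c9}.
Only in c11's history (ahead): {} — 0.
Only in c9's history (behind): {c8, c9} — 2.

0 ahead, 2 behind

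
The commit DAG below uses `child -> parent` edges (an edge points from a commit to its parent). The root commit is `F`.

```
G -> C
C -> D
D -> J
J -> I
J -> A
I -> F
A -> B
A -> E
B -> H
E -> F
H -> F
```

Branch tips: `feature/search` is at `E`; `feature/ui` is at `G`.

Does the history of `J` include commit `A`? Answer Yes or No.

Ancestors of J (commits reachable by following parents): {A, B, E, F, H, I, J}.
A is in that set, so it is an ancestor of J.

Yes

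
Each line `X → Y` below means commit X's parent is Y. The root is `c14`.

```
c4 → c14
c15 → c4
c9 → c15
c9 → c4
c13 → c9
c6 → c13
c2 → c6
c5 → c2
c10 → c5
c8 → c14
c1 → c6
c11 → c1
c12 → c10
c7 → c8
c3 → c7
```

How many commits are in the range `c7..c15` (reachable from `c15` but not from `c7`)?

Reachable from c15: {c14, c15, c4}.
Reachable from c7: {c14, c7, c8}.
In c15's history but not c7's: {c15, c4} — 2 commits.

2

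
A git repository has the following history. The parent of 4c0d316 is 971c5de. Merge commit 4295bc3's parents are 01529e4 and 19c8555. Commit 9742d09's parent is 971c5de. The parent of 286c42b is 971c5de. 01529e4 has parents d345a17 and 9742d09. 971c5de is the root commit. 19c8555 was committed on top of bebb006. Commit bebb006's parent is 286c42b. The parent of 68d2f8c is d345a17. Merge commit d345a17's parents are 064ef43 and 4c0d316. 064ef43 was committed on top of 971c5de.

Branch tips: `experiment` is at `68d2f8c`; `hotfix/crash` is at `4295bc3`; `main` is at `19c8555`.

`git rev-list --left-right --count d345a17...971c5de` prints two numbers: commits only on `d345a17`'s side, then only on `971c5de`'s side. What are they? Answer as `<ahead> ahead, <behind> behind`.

Reachable from d345a17: {064ef43, 4c0d316, 971c5de, d345a17}.
Reachable from 971c5de: {971c5de}.
Only in d345a17's history (ahead): {064ef43, 4c0d316, d345a17} — 3.
Only in 971c5de's history (behind): {} — 0.

3 ahead, 0 behind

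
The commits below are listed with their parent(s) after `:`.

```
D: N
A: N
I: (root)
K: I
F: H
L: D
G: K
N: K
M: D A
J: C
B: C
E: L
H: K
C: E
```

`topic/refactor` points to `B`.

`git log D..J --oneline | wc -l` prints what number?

Reachable from J: {C, D, E, I, J, K, L, N}.
Reachable from D: {D, I, K, N}.
In J's history but not D's: {C, E, J, L} — 4 commits.

4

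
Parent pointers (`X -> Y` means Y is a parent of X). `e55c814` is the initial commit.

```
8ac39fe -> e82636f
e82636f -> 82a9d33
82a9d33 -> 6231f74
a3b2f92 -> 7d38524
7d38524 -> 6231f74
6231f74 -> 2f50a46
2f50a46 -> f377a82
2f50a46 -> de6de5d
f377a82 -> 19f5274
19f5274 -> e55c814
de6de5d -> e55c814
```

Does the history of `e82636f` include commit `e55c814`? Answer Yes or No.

Ancestors of e82636f (commits reachable by following parents): {19f5274, 2f50a46, 6231f74, 82a9d33, de6de5d, e55c814, e82636f, f377a82}.
e55c814 is in that set, so it is an ancestor of e82636f.

Yes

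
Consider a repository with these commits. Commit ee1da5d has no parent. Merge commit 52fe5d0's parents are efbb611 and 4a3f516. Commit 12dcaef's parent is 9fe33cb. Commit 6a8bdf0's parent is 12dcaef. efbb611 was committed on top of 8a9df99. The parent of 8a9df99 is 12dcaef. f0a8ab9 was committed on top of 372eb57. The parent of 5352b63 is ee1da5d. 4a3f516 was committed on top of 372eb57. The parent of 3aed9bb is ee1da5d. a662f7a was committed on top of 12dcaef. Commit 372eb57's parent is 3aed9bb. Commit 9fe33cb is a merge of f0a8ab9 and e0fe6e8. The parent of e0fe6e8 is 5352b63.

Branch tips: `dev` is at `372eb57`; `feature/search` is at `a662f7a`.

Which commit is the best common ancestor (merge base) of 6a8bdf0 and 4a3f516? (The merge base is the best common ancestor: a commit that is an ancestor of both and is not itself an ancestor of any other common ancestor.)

372eb57

Ancestors of 6a8bdf0: {12dcaef, 372eb57, 3aed9bb, 5352b63, 6a8bdf0, 9fe33cb, e0fe6e8, ee1da5d, f0a8ab9}.
Ancestors of 4a3f516: {372eb57, 3aed9bb, 4a3f516, ee1da5d}.
Common ancestors: {372eb57, 3aed9bb, ee1da5d}.
Among these, 372eb57 is not an ancestor of any other common ancestor — it is the merge base.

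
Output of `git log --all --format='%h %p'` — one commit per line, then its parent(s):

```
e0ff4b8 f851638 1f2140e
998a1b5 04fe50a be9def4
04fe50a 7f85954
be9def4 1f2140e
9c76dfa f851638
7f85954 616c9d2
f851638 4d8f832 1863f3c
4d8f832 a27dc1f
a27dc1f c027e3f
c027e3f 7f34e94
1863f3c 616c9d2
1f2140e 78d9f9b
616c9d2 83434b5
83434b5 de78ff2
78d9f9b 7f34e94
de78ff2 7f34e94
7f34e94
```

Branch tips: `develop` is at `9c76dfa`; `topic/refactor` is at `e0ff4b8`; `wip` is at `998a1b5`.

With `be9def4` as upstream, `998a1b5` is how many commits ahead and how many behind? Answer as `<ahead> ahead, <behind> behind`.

Reachable from 998a1b5: {04fe50a, 1f2140e, 616c9d2, 78d9f9b, 7f34e94, 7f85954, 83434b5, 998a1b5, be9def4, de78ff2}.
Reachable from be9def4: {1f2140e, 78d9f9b, 7f34e94, be9def4}.
Only in 998a1b5's history (ahead): {04fe50a, 616c9d2, 7f85954, 83434b5, 998a1b5, de78ff2} — 6.
Only in be9def4's history (behind): {} — 0.

6 ahead, 0 behind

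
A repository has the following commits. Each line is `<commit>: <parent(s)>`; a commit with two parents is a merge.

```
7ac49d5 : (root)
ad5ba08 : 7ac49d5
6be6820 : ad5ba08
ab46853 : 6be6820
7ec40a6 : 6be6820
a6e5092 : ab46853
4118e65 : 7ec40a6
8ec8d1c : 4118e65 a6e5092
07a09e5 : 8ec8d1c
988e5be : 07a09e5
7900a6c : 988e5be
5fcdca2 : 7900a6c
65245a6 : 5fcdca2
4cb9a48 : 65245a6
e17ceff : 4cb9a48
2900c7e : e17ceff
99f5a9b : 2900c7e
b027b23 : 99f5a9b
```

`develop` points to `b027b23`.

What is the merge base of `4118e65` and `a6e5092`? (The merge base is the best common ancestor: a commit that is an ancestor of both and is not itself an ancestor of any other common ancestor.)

6be6820

Ancestors of 4118e65: {4118e65, 6be6820, 7ac49d5, 7ec40a6, ad5ba08}.
Ancestors of a6e5092: {6be6820, 7ac49d5, a6e5092, ab46853, ad5ba08}.
Common ancestors: {6be6820, 7ac49d5, ad5ba08}.
Among these, 6be6820 is not an ancestor of any other common ancestor — it is the merge base.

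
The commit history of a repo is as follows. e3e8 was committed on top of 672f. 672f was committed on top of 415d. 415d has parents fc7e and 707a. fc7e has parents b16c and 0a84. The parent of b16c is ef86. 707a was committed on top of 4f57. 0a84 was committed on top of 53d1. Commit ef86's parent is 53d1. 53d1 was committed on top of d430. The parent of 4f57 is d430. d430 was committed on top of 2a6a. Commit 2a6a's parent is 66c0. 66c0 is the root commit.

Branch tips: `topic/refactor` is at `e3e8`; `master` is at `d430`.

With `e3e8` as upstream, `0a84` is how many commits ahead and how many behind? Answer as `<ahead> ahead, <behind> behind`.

Reachable from 0a84: {0a84, 2a6a, 53d1, 66c0, d430}.
Reachable from e3e8: {0a84, 2a6a, 415d, 4f57, 53d1, 66c0, 672f, 707a, b16c, d430, e3e8, ef86, fc7e}.
Only in 0a84's history (ahead): {} — 0.
Only in e3e8's history (behind): {415d, 4f57, 672f, 707a, b16c, e3e8, ef86, fc7e} — 8.

0 ahead, 8 behind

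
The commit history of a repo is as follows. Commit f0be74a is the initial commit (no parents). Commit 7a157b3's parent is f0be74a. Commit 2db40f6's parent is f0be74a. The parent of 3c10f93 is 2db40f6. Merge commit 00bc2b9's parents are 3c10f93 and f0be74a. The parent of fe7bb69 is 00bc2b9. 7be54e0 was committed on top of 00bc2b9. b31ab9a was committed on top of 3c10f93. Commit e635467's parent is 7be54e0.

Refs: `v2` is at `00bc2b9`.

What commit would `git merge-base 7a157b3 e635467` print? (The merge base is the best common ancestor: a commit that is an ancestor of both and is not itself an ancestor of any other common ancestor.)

Ancestors of 7a157b3: {7a157b3, f0be74a}.
Ancestors of e635467: {00bc2b9, 2db40f6, 3c10f93, 7be54e0, e635467, f0be74a}.
Common ancestors: {f0be74a}.
The only common ancestor is f0be74a, so it is the merge base.

f0be74a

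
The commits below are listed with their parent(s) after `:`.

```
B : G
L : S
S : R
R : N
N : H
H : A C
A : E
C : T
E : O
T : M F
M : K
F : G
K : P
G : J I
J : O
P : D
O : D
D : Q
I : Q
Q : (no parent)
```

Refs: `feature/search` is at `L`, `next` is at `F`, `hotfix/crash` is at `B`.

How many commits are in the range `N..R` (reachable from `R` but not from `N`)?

Reachable from R: {A, C, D, E, F, G, H, I, J, K, M, N, O, P, Q, R, T}.
Reachable from N: {A, C, D, E, F, G, H, I, J, K, M, N, O, P, Q, T}.
In R's history but not N's: {R} — 1 commit.

1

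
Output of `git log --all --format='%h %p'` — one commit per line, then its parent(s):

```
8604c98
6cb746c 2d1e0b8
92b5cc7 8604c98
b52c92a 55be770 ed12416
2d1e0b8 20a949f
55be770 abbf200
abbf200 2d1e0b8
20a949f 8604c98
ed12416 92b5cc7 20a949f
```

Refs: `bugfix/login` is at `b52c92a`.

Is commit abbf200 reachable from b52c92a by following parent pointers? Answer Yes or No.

Yes

Ancestors of b52c92a (commits reachable by following parents): {20a949f, 2d1e0b8, 55be770, 8604c98, 92b5cc7, abbf200, b52c92a, ed12416}.
abbf200 is in that set, so it is an ancestor of b52c92a.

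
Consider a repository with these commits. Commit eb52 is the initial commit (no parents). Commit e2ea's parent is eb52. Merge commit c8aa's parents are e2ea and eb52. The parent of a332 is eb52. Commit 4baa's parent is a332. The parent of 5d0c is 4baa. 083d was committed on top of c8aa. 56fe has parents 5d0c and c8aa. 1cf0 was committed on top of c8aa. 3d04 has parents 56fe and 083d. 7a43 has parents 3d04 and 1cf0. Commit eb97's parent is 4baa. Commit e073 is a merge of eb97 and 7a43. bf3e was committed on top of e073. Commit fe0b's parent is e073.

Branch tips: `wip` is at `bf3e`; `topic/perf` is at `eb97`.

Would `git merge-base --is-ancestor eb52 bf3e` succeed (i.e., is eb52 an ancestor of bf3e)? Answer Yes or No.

Yes

Ancestors of bf3e (commits reachable by following parents): {083d, 1cf0, 3d04, 4baa, 56fe, 5d0c, 7a43, a332, bf3e, c8aa, e073, e2ea, eb52, eb97}.
eb52 is in that set, so it is an ancestor of bf3e.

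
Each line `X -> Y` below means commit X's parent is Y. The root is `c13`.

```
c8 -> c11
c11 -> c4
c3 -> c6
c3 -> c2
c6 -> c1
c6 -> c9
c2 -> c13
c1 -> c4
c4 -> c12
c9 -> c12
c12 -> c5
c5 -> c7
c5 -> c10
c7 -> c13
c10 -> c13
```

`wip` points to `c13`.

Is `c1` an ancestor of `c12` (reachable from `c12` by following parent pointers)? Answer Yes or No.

No

Ancestors of c12: {c10, c12, c13, c5, c7}.
c1 is not in that set, so it is not an ancestor of c12.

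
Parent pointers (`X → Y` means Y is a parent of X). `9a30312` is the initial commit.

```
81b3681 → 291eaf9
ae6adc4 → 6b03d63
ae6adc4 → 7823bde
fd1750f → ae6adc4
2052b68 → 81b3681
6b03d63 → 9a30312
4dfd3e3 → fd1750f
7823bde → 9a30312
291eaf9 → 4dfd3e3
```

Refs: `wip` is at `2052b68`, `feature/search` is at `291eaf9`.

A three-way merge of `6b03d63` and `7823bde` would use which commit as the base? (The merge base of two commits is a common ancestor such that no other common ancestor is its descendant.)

Ancestors of 6b03d63: {6b03d63, 9a30312}.
Ancestors of 7823bde: {7823bde, 9a30312}.
Common ancestors: {9a30312}.
The only common ancestor is 9a30312, so it is the merge base.

9a30312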